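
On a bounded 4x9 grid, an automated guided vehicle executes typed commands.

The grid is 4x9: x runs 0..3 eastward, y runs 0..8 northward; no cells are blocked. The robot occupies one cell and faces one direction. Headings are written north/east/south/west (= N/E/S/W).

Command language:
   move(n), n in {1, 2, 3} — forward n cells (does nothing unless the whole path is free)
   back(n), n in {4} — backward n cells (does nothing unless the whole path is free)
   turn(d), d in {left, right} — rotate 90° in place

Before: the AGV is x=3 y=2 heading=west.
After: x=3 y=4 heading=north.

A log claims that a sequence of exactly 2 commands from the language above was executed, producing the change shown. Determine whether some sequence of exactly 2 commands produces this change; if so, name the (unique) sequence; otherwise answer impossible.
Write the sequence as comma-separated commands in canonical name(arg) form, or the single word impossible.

key: running move(2) before turn(right) would end elsewhere — order is forced
t0: x=3 y=2 heading=west
[1] after turn(right): x=3 y=2 heading=north
[2] after move(2): x=3 y=4 heading=north
all 36 alternatives checked — unique.

turn(right), move(2)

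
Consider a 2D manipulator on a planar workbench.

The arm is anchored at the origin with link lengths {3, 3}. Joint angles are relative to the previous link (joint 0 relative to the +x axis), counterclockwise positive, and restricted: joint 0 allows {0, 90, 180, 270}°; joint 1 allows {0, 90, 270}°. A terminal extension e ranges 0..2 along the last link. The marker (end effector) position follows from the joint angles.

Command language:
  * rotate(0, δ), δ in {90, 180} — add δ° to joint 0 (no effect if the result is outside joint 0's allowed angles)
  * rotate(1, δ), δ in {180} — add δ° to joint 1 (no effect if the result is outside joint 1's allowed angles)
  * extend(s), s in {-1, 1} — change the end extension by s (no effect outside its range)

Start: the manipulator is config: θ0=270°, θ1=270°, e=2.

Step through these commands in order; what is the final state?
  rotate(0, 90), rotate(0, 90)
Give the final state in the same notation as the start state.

initial: config: θ0=270°, θ1=270°, e=2
step 1 (rotate(0, 90)): config: θ0=0°, θ1=270°, e=2
step 2 (rotate(0, 90)): config: θ0=90°, θ1=270°, e=2

config: θ0=90°, θ1=270°, e=2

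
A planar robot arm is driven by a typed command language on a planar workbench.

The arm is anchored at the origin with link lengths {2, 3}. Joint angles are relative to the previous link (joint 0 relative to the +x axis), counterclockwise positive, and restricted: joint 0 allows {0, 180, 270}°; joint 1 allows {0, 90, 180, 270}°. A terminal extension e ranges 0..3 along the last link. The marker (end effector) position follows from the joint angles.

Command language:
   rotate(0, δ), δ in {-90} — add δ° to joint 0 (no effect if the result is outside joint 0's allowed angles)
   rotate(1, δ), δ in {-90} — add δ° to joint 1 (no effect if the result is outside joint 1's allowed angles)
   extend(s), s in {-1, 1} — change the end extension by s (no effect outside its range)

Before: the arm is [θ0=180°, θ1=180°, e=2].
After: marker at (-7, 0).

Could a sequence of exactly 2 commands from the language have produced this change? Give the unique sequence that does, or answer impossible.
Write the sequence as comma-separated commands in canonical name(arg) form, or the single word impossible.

begin: [θ0=180°, θ1=180°, e=2]
1. rotate(1, -90) → [θ0=180°, θ1=90°, e=2]
2. rotate(1, -90) → [θ0=180°, θ1=0°, e=2]
no other 2-command option fits: unique.

rotate(1, -90), rotate(1, -90)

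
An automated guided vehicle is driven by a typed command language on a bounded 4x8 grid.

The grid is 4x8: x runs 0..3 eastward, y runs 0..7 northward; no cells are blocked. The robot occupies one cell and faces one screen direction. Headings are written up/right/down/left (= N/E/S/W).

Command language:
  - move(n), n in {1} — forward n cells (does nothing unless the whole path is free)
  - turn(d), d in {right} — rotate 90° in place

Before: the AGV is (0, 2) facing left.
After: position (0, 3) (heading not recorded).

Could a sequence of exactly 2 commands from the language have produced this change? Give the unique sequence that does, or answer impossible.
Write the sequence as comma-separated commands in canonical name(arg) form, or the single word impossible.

turn(right), move(1)

key: running move(1) before turn(right) would end elsewhere — order is forced
from: (0, 2) facing left
[1] after turn(right): (0, 2) facing up
[2] after move(1): (0, 3) facing up
no rival 2-sequence matches.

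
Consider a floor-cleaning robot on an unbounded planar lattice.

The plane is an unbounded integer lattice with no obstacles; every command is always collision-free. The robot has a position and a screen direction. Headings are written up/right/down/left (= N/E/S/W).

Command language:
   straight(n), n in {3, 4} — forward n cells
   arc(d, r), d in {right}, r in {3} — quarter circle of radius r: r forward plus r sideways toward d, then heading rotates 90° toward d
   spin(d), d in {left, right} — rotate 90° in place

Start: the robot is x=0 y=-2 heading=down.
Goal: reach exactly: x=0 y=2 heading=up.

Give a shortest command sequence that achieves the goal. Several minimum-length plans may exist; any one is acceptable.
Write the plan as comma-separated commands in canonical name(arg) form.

spin(right), spin(right), straight(4)

initial: x=0 y=-2 heading=down
1. spin(right) → x=0 y=-2 heading=left
2. spin(right) → x=0 y=-2 heading=up
3. straight(4) → x=0 y=2 heading=up
no 2-step plan works, so 3 is optimal.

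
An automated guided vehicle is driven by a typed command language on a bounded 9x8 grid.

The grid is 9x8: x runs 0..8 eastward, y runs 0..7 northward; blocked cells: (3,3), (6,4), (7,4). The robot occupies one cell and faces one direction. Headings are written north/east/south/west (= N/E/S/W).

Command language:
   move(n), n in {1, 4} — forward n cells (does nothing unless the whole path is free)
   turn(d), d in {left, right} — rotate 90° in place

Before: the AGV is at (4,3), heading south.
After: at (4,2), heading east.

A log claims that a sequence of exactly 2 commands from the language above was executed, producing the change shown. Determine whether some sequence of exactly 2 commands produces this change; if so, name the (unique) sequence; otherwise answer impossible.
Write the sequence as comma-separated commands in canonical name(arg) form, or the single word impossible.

move(1), turn(left)

key: position moved to (4,2) AND the heading swung to E — translation plus rotation needed
initial: at (4,3), heading south
step 1 (move(1)): at (4,2), heading south
step 2 (turn(left)): at (4,2), heading east
no other 2-command option fits: unique.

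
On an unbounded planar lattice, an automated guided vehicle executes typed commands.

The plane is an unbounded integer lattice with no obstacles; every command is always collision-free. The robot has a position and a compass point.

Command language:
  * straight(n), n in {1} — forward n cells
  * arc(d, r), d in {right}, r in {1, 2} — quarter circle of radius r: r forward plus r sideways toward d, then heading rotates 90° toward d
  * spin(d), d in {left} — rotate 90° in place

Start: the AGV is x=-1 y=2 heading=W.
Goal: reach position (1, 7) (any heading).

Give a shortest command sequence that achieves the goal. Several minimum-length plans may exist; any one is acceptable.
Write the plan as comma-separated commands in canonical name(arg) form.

t0: x=-1 y=2 heading=W
step 1 (straight(1)): x=-2 y=2 heading=W
step 2 (arc(right, 1)): x=-3 y=3 heading=N
step 3 (arc(right, 2)): x=-1 y=5 heading=E
step 4 (spin(left)): x=-1 y=5 heading=N
step 5 (arc(right, 2)): x=1 y=7 heading=E
no 4-step plan works, so 5 is optimal.

straight(1), arc(right, 1), arc(right, 2), spin(left), arc(right, 2)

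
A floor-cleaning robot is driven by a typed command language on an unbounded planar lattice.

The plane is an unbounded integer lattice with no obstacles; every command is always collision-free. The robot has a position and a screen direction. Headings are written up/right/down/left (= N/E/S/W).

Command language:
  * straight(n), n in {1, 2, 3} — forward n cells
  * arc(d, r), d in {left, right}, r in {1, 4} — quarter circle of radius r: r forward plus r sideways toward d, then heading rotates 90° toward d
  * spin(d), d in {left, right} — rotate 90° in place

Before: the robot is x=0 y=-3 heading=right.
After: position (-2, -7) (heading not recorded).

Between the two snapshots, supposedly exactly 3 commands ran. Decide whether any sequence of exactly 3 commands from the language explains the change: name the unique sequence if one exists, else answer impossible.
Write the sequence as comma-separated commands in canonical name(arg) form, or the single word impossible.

key: order matters: swapping straight(2) and arc(right, 4) lands elsewhere
begin: x=0 y=-3 heading=right
t=1 straight(2) ⇒ x=2 y=-3 heading=right
t=2 spin(right) ⇒ x=2 y=-3 heading=down
t=3 arc(right, 4) ⇒ x=-2 y=-7 heading=left
all 729 alternatives checked — unique.

straight(2), spin(right), arc(right, 4)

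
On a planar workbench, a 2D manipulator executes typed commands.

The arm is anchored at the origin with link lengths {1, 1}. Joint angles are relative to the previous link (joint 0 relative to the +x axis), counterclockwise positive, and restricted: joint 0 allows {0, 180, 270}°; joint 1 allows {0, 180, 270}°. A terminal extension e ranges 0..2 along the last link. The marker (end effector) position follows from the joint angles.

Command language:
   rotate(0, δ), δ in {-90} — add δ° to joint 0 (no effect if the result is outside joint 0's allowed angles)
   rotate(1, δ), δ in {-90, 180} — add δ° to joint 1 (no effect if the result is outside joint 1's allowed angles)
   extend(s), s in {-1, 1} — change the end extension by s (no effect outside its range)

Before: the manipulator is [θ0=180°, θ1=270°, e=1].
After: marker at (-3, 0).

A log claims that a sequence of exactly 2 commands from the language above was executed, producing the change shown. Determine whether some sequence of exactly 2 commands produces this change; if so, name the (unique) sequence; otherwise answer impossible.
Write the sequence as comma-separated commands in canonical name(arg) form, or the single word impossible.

rotate(1, -90), rotate(1, 180)

key: running rotate(1, 180) before rotate(1, -90) would end elsewhere — order is forced
start: [θ0=180°, θ1=270°, e=1]
step 1 (rotate(1, -90)): [θ0=180°, θ1=180°, e=1]
step 2 (rotate(1, 180)): [θ0=180°, θ1=0°, e=1]
uniquely the one of 25 2-step routes that fits.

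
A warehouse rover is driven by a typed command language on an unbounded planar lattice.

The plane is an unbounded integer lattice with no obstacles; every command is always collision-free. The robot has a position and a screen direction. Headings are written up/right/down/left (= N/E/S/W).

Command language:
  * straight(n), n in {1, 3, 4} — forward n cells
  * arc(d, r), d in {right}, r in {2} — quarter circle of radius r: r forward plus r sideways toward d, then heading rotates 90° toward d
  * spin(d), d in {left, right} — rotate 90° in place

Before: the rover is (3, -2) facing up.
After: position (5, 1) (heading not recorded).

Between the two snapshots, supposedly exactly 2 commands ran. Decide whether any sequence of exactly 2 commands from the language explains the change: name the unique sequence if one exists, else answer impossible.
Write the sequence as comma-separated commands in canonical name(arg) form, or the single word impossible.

key: running arc(right, 2) before straight(1) would end elsewhere — order is forced
start: (3, -2) facing up
[1] after straight(1): (3, -1) facing up
[2] after arc(right, 2): (5, 1) facing right
no other 2-command option fits: unique.

straight(1), arc(right, 2)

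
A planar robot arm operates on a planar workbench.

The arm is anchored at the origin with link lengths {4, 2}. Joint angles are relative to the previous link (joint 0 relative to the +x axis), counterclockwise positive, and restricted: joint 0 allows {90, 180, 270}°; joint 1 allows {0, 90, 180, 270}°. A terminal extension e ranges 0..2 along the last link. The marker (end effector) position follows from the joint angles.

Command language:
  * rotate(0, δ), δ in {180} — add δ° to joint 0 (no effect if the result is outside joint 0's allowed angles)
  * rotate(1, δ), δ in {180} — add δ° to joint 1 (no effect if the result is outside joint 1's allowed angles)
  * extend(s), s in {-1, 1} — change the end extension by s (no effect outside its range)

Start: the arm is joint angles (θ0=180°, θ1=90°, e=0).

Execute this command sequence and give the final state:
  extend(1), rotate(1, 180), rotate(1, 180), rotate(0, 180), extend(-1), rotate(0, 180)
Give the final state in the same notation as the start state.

from: joint angles (θ0=180°, θ1=90°, e=0)
1. extend(1) → joint angles (θ0=180°, θ1=90°, e=1)
2. rotate(1, 180) → joint angles (θ0=180°, θ1=270°, e=1)
3. rotate(1, 180) → joint angles (θ0=180°, θ1=90°, e=1)
4. rotate(0, 180) → joint angles (θ0=180°, θ1=90°, e=1)
5. extend(-1) → joint angles (θ0=180°, θ1=90°, e=0)
6. rotate(0, 180) → joint angles (θ0=180°, θ1=90°, e=0)

joint angles (θ0=180°, θ1=90°, e=0)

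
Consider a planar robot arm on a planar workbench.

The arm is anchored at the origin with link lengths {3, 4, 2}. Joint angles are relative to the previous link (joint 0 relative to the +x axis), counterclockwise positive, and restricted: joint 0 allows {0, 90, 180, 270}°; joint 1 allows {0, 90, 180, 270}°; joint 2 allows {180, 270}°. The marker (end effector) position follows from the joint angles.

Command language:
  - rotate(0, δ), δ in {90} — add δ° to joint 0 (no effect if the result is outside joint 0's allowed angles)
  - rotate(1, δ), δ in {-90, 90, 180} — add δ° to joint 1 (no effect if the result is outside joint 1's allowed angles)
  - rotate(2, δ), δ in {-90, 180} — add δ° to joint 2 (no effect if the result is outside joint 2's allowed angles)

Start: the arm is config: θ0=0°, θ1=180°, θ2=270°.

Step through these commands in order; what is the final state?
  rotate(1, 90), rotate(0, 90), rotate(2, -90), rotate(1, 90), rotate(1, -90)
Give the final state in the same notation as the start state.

config: θ0=90°, θ1=270°, θ2=180°

begin: config: θ0=0°, θ1=180°, θ2=270°
[1] after rotate(1, 90): config: θ0=0°, θ1=270°, θ2=270°
[2] after rotate(0, 90): config: θ0=90°, θ1=270°, θ2=270°
[3] after rotate(2, -90): config: θ0=90°, θ1=270°, θ2=180°
[4] after rotate(1, 90): config: θ0=90°, θ1=0°, θ2=180°
[5] after rotate(1, -90): config: θ0=90°, θ1=270°, θ2=180°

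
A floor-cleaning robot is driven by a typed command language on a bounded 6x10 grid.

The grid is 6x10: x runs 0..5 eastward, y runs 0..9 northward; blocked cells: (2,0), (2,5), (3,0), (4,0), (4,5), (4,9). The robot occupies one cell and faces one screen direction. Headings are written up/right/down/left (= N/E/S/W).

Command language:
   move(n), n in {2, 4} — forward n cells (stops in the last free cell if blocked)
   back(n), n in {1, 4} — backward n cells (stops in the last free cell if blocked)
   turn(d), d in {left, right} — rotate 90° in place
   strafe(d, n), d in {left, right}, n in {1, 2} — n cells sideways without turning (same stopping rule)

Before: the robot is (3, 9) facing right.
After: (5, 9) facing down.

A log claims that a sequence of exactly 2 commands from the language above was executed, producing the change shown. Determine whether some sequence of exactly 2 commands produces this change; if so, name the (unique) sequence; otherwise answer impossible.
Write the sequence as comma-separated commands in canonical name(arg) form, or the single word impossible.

checked all 2-command options: none fits.

impossible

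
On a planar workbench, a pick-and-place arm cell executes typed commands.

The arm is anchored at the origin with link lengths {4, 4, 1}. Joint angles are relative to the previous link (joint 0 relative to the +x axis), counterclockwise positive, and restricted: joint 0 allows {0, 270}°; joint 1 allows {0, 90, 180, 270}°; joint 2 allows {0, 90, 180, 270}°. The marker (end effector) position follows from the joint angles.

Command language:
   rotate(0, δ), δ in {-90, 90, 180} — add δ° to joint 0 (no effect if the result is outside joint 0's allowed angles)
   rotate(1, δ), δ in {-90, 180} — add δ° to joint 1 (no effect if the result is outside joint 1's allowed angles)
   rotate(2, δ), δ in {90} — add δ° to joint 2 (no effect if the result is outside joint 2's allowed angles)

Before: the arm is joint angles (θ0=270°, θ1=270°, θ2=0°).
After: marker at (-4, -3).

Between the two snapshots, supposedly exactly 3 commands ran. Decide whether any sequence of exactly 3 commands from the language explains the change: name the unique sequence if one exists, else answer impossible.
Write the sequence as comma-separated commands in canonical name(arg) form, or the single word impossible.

rotate(2, 90), rotate(2, 90), rotate(2, 90)

from: joint angles (θ0=270°, θ1=270°, θ2=0°)
step 1 (rotate(2, 90)): joint angles (θ0=270°, θ1=270°, θ2=90°)
step 2 (rotate(2, 90)): joint angles (θ0=270°, θ1=270°, θ2=180°)
step 3 (rotate(2, 90)): joint angles (θ0=270°, θ1=270°, θ2=270°)
no rival 3-sequence matches.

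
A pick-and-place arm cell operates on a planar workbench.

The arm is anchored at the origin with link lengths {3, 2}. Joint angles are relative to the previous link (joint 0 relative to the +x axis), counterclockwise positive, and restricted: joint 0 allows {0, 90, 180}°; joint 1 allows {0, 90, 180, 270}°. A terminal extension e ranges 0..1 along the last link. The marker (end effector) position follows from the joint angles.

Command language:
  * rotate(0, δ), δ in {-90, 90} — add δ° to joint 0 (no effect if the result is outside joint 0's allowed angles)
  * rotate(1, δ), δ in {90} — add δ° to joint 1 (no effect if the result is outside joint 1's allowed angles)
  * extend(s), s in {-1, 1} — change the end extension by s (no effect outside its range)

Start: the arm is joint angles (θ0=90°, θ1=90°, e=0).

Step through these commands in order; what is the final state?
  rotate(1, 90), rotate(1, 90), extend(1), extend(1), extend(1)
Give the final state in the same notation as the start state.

joint angles (θ0=90°, θ1=270°, e=1)

from: joint angles (θ0=90°, θ1=90°, e=0)
[1] after rotate(1, 90): joint angles (θ0=90°, θ1=180°, e=0)
[2] after rotate(1, 90): joint angles (θ0=90°, θ1=270°, e=0)
[3] after extend(1): joint angles (θ0=90°, θ1=270°, e=1)
[4] after extend(1): joint angles (θ0=90°, θ1=270°, e=1)
[5] after extend(1): joint angles (θ0=90°, θ1=270°, e=1)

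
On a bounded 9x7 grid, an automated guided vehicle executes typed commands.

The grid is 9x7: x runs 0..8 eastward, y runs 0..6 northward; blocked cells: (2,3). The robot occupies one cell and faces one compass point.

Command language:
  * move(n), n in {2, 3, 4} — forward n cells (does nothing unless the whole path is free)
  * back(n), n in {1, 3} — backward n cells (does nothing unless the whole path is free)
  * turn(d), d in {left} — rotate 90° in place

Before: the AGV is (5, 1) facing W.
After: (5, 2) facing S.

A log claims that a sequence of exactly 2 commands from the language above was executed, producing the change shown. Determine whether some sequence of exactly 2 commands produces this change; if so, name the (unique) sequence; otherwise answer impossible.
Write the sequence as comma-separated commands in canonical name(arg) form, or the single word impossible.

key: cell and facing (now S) both changed — the 2 commands mix motion and turning
t0: (5, 1) facing W
1. turn(left) → (5, 1) facing S
2. back(1) → (5, 2) facing S
no rival 2-sequence matches.

turn(left), back(1)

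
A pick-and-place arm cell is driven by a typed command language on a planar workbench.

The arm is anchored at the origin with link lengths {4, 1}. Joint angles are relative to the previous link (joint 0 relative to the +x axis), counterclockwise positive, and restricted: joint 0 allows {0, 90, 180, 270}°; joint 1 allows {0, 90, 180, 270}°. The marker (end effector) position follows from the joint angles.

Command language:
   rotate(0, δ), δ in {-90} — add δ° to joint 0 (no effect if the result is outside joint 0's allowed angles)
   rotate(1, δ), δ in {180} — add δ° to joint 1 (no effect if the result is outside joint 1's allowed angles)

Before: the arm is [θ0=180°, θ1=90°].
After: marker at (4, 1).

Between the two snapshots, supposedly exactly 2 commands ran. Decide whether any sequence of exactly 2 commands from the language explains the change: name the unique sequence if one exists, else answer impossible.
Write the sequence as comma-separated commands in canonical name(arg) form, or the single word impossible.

rotate(0, -90), rotate(0, -90)

t0: [θ0=180°, θ1=90°]
t=1 rotate(0, -90) ⇒ [θ0=90°, θ1=90°]
t=2 rotate(0, -90) ⇒ [θ0=0°, θ1=90°]
uniquely the one of 4 2-step routes that fits.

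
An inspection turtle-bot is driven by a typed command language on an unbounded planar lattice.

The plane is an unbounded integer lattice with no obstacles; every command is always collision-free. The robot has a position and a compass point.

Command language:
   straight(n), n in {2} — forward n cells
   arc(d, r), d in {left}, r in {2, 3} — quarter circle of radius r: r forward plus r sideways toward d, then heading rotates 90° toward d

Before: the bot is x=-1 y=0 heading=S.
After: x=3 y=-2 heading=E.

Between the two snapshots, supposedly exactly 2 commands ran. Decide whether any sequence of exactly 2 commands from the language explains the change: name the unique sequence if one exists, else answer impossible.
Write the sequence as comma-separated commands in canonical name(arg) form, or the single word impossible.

arc(left, 2), straight(2)

key: position moved to (3,-2) AND the heading swung to E — translation plus rotation needed
from: x=-1 y=0 heading=S
t=1 arc(left, 2) ⇒ x=1 y=-2 heading=E
t=2 straight(2) ⇒ x=3 y=-2 heading=E
all 9 alternatives checked — unique.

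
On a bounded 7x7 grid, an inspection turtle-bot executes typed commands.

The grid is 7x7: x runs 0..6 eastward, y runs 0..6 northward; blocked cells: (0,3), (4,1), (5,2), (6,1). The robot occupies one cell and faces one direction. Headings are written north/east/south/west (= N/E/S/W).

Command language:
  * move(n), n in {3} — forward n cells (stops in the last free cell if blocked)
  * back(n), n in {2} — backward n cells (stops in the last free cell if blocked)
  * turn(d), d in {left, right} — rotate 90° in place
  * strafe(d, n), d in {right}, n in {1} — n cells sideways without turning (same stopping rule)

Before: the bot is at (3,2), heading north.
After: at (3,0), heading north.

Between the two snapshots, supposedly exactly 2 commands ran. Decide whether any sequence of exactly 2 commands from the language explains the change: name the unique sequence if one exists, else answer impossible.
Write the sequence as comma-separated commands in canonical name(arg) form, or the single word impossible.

back(2), back(2)

key: the second back(2) runs into the grid edge before its full distance
begin: at (3,2), heading north
[1] after back(2): at (3,0), heading north
[2] after back(2): at (3,0), heading north
no rival 2-sequence matches.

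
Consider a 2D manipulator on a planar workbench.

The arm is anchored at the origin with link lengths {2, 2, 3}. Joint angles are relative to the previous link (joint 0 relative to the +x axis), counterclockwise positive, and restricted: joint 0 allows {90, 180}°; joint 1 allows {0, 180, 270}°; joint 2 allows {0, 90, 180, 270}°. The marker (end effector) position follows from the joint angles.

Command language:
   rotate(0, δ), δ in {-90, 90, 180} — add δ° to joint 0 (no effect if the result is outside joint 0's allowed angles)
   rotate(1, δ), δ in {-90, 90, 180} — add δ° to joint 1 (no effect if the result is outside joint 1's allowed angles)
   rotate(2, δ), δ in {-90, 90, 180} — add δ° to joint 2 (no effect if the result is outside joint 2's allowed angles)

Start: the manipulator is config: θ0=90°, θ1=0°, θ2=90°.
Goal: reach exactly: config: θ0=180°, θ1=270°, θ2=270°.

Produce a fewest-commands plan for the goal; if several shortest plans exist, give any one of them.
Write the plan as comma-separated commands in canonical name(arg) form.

rotate(2, 180), rotate(1, -90), rotate(0, 90)

start: config: θ0=90°, θ1=0°, θ2=90°
[1] after rotate(2, 180): config: θ0=90°, θ1=0°, θ2=270°
[2] after rotate(1, -90): config: θ0=90°, θ1=270°, θ2=270°
[3] after rotate(0, 90): config: θ0=180°, θ1=270°, θ2=270°
no 2-step plan works, so 3 is optimal.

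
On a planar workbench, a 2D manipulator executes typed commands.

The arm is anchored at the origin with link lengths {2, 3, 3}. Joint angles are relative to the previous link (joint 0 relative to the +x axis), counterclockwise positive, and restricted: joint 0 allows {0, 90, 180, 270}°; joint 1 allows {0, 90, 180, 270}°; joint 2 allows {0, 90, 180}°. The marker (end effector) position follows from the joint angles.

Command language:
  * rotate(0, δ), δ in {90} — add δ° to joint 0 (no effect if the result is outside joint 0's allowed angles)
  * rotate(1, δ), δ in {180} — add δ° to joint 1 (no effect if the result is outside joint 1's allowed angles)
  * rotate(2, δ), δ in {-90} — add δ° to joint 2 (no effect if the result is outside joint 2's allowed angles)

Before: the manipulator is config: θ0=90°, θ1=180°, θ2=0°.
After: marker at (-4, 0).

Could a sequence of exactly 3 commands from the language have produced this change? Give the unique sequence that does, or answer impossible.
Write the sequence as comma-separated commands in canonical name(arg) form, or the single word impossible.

initial: config: θ0=90°, θ1=180°, θ2=0°
step 1 (rotate(0, 90)): config: θ0=180°, θ1=180°, θ2=0°
step 2 (rotate(0, 90)): config: θ0=270°, θ1=180°, θ2=0°
step 3 (rotate(0, 90)): config: θ0=0°, θ1=180°, θ2=0°
no rival 3-sequence matches.

rotate(0, 90), rotate(0, 90), rotate(0, 90)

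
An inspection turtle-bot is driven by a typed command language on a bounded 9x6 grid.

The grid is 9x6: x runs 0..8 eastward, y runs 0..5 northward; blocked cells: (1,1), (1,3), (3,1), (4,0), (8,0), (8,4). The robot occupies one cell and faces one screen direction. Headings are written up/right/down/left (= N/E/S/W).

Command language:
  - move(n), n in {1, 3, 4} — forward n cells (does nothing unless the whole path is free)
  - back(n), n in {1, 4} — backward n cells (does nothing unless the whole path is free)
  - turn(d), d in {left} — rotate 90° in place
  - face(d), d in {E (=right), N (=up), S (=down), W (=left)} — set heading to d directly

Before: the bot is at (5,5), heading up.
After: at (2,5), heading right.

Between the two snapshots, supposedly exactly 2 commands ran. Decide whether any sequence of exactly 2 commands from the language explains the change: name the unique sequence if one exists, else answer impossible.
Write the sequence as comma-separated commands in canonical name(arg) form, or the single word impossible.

no 2-step route produces this change.

impossible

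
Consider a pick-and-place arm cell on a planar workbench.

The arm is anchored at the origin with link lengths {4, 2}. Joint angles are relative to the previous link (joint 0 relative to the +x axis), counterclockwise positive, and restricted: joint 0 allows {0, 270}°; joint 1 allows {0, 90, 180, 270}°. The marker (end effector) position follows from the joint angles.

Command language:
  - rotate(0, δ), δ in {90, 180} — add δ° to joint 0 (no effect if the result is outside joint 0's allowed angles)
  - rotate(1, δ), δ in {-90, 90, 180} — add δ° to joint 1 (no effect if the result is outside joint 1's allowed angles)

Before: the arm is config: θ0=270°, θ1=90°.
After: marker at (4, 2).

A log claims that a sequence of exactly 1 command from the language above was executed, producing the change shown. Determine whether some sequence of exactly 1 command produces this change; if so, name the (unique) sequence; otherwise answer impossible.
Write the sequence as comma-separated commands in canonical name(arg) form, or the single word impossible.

t0: config: θ0=270°, θ1=90°
1. rotate(0, 90) → config: θ0=0°, θ1=90°
no rival 1-sequence matches.

rotate(0, 90)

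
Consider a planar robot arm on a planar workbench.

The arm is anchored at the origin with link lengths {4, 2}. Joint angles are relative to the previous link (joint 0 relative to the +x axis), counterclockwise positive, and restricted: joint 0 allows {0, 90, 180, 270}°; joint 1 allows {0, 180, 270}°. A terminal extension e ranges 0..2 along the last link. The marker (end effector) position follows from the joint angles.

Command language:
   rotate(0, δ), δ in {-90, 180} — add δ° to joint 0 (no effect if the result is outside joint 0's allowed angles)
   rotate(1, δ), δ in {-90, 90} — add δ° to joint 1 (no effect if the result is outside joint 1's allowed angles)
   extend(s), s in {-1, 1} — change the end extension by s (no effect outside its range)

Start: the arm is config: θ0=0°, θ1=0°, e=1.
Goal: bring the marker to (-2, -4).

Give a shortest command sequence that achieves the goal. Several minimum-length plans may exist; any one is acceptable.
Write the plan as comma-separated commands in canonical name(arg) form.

begin: config: θ0=0°, θ1=0°, e=1
1. rotate(0, -90) → config: θ0=270°, θ1=0°, e=1
2. rotate(1, -90) → config: θ0=270°, θ1=270°, e=1
3. extend(-1) → config: θ0=270°, θ1=270°, e=0
no 2-step plan works, so 3 is optimal.

rotate(0, -90), rotate(1, -90), extend(-1)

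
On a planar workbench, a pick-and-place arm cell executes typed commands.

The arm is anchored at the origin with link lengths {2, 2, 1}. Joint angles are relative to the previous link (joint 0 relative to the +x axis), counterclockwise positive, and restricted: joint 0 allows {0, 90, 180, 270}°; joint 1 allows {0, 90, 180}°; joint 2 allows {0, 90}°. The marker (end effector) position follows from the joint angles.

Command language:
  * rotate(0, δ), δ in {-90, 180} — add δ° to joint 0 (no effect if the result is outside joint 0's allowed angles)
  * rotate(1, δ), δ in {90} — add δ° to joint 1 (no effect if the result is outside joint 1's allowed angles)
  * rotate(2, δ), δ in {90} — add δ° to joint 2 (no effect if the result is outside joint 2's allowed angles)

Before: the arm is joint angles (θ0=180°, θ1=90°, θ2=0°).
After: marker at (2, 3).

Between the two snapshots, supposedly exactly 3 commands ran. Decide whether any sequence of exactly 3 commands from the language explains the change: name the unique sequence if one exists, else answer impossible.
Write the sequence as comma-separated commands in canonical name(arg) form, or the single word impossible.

initial: joint angles (θ0=180°, θ1=90°, θ2=0°)
step 1 (rotate(0, 180)): joint angles (θ0=0°, θ1=90°, θ2=0°)
step 2 (rotate(0, 180)): joint angles (θ0=180°, θ1=90°, θ2=0°)
step 3 (rotate(0, 180)): joint angles (θ0=0°, θ1=90°, θ2=0°)
uniquely the one of 64 3-step routes that fits.

rotate(0, 180), rotate(0, 180), rotate(0, 180)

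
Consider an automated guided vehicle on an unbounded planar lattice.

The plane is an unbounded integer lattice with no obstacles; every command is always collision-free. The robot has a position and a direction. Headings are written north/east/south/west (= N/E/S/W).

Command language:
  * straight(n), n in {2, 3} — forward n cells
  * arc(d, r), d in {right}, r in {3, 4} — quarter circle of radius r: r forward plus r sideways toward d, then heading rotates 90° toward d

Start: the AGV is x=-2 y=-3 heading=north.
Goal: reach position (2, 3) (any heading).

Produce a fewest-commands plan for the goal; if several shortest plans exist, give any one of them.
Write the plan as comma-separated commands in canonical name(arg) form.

straight(2), arc(right, 4)

start: x=-2 y=-3 heading=north
[1] after straight(2): x=-2 y=-1 heading=north
[2] after arc(right, 4): x=2 y=3 heading=east
nothing shorter than 2 reaches the goal.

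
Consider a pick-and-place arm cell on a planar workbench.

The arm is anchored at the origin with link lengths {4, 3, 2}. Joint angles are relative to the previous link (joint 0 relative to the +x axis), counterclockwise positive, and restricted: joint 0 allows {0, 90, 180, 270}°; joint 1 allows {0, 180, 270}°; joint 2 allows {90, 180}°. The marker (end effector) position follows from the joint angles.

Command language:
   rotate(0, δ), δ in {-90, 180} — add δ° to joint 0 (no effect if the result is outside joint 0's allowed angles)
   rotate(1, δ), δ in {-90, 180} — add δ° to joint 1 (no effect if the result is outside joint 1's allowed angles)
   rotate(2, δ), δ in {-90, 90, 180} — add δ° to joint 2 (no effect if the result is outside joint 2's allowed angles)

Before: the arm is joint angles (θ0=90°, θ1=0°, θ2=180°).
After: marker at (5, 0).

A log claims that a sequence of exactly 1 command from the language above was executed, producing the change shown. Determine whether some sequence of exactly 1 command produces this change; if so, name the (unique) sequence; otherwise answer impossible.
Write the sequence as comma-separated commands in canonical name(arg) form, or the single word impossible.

rotate(0, -90)

start: joint angles (θ0=90°, θ1=0°, θ2=180°)
step 1 (rotate(0, -90)): joint angles (θ0=0°, θ1=0°, θ2=180°)
no rival 1-sequence matches.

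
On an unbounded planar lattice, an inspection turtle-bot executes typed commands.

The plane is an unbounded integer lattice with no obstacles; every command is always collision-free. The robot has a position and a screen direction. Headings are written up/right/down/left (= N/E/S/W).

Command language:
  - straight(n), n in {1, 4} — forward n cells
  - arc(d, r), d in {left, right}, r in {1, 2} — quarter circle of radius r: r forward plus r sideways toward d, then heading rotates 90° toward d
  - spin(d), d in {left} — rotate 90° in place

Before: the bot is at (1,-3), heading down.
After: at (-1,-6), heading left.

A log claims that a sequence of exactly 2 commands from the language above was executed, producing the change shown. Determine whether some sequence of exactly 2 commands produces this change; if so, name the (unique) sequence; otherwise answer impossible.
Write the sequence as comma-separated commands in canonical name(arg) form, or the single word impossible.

straight(1), arc(right, 2)

key: order matters: swapping straight(1) and arc(right, 2) lands elsewhere
t0: at (1,-3), heading down
[1] after straight(1): at (1,-4), heading down
[2] after arc(right, 2): at (-1,-6), heading left
no other 2-command option fits: unique.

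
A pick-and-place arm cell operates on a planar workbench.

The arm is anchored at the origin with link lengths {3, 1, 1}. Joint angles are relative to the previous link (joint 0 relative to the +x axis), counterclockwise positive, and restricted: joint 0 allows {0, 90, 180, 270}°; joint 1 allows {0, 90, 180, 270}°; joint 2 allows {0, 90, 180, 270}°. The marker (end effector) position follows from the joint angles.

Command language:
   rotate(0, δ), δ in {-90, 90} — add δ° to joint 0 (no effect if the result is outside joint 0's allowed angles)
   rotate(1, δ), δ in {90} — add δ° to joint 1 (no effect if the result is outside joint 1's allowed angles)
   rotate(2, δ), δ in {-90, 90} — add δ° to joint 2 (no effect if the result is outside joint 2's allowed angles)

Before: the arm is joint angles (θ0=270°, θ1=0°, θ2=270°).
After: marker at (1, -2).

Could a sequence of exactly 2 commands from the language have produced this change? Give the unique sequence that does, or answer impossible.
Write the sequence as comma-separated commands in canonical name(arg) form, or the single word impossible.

t0: joint angles (θ0=270°, θ1=0°, θ2=270°)
step 1 (rotate(1, 90)): joint angles (θ0=270°, θ1=90°, θ2=270°)
step 2 (rotate(1, 90)): joint angles (θ0=270°, θ1=180°, θ2=270°)
no rival 2-sequence matches.

rotate(1, 90), rotate(1, 90)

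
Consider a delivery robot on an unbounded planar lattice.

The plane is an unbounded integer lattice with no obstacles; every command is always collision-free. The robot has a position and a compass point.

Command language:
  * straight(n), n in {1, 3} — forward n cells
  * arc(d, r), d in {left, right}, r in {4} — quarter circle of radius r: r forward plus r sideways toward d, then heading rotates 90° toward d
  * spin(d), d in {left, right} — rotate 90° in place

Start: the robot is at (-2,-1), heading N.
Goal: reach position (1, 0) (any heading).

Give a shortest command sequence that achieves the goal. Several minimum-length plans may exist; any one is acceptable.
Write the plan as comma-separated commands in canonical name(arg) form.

straight(1), spin(right), straight(3)

t0: at (-2,-1), heading N
[1] after straight(1): at (-2,0), heading N
[2] after spin(right): at (-2,0), heading E
[3] after straight(3): at (1,0), heading E
nothing shorter than 3 reaches the goal.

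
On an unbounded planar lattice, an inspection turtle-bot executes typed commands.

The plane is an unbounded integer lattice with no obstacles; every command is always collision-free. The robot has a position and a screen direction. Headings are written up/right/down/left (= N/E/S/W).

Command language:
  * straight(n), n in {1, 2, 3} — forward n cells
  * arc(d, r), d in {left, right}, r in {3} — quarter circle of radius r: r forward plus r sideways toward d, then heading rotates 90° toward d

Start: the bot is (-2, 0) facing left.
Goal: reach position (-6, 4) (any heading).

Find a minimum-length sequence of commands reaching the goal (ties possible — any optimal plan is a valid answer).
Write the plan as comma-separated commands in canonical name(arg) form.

straight(1), arc(right, 3), straight(1)

initial: (-2, 0) facing left
1. straight(1) → (-3, 0) facing left
2. arc(right, 3) → (-6, 3) facing up
3. straight(1) → (-6, 4) facing up
minimal: 3 command(s), checked below 3.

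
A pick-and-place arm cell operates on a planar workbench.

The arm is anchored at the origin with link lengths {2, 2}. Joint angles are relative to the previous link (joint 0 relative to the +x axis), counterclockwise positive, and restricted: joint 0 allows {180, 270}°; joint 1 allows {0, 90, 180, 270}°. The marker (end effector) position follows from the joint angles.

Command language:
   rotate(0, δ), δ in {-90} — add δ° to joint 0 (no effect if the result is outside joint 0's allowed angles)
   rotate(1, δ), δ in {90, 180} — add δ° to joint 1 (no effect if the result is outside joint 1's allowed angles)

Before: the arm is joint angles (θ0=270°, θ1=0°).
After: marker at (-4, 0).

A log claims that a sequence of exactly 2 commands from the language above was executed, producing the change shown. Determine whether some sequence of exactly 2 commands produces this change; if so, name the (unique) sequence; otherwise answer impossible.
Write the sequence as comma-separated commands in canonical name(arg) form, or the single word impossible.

rotate(0, -90), rotate(0, -90)

begin: joint angles (θ0=270°, θ1=0°)
[1] after rotate(0, -90): joint angles (θ0=180°, θ1=0°)
[2] after rotate(0, -90): joint angles (θ0=180°, θ1=0°)
no other 2-command option fits: unique.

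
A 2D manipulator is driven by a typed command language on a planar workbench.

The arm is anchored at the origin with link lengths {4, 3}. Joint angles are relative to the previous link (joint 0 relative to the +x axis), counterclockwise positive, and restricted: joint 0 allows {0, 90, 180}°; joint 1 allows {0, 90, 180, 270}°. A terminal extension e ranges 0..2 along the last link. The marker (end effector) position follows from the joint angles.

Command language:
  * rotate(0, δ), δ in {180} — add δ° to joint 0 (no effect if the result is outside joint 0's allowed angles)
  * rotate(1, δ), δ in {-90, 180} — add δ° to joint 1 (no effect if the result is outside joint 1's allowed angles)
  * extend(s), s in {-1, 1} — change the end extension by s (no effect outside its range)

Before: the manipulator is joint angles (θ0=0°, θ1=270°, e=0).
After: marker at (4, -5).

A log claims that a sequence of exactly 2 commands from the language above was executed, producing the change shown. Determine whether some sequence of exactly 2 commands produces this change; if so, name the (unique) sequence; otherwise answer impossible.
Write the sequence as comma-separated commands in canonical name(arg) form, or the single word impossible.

from: joint angles (θ0=0°, θ1=270°, e=0)
[1] after extend(1): joint angles (θ0=0°, θ1=270°, e=1)
[2] after extend(1): joint angles (θ0=0°, θ1=270°, e=2)
uniquely the one of 25 2-step routes that fits.

extend(1), extend(1)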